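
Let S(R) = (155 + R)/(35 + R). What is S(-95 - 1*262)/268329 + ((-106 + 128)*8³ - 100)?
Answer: 482295618017/43200969 ≈ 11164.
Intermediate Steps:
S(R) = (155 + R)/(35 + R)
S(-95 - 1*262)/268329 + ((-106 + 128)*8³ - 100) = ((155 + (-95 - 1*262))/(35 + (-95 - 1*262)))/268329 + ((-106 + 128)*8³ - 100) = ((155 + (-95 - 262))/(35 + (-95 - 262)))*(1/268329) + (22*512 - 100) = ((155 - 357)/(35 - 357))*(1/268329) + (11264 - 100) = (-202/(-322))*(1/268329) + 11164 = -1/322*(-202)*(1/268329) + 11164 = (101/161)*(1/268329) + 11164 = 101/43200969 + 11164 = 482295618017/43200969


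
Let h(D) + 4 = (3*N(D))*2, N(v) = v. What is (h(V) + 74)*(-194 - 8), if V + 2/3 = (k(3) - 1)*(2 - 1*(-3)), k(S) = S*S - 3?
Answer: -43632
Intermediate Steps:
k(S) = -3 + S² (k(S) = S² - 3 = -3 + S²)
V = 73/3 (V = -⅔ + ((-3 + 3²) - 1)*(2 - 1*(-3)) = -⅔ + ((-3 + 9) - 1)*(2 + 3) = -⅔ + (6 - 1)*5 = -⅔ + 5*5 = -⅔ + 25 = 73/3 ≈ 24.333)
h(D) = -4 + 6*D (h(D) = -4 + (3*D)*2 = -4 + 6*D)
(h(V) + 74)*(-194 - 8) = ((-4 + 6*(73/3)) + 74)*(-194 - 8) = ((-4 + 146) + 74)*(-202) = (142 + 74)*(-202) = 216*(-202) = -43632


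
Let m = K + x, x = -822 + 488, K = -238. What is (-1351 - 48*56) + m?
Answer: -4611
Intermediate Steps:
x = -334
m = -572 (m = -238 - 334 = -572)
(-1351 - 48*56) + m = (-1351 - 48*56) - 572 = (-1351 - 2688) - 572 = -4039 - 572 = -4611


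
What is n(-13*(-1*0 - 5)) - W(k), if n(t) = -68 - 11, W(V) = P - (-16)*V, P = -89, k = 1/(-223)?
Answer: 2246/223 ≈ 10.072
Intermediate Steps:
k = -1/223 ≈ -0.0044843
W(V) = -89 + 16*V (W(V) = -89 - (-16)*V = -89 + 16*V)
n(t) = -79
n(-13*(-1*0 - 5)) - W(k) = -79 - (-89 + 16*(-1/223)) = -79 - (-89 - 16/223) = -79 - 1*(-19863/223) = -79 + 19863/223 = 2246/223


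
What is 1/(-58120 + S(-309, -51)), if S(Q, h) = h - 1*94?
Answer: -1/58265 ≈ -1.7163e-5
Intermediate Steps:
S(Q, h) = -94 + h (S(Q, h) = h - 94 = -94 + h)
1/(-58120 + S(-309, -51)) = 1/(-58120 + (-94 - 51)) = 1/(-58120 - 145) = 1/(-58265) = -1/58265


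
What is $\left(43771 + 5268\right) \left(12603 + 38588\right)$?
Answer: $2510355449$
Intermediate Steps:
$\left(43771 + 5268\right) \left(12603 + 38588\right) = 49039 \cdot 51191 = 2510355449$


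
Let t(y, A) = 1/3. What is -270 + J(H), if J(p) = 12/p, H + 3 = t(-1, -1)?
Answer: -549/2 ≈ -274.50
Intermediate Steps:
t(y, A) = 1/3 (t(y, A) = 1*(1/3) = 1/3)
H = -8/3 (H = -3 + 1/3 = -8/3 ≈ -2.6667)
-270 + J(H) = -270 + 12/(-8/3) = -270 + 12*(-3/8) = -270 - 9/2 = -549/2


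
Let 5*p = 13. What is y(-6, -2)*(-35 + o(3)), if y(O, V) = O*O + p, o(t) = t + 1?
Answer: -5983/5 ≈ -1196.6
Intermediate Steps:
o(t) = 1 + t
p = 13/5 (p = (1/5)*13 = 13/5 ≈ 2.6000)
y(O, V) = 13/5 + O**2 (y(O, V) = O*O + 13/5 = O**2 + 13/5 = 13/5 + O**2)
y(-6, -2)*(-35 + o(3)) = (13/5 + (-6)**2)*(-35 + (1 + 3)) = (13/5 + 36)*(-35 + 4) = (193/5)*(-31) = -5983/5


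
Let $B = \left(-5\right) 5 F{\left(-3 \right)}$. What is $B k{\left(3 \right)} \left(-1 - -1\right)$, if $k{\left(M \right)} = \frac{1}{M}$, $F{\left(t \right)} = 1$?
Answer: $0$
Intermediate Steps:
$B = -25$ ($B = \left(-5\right) 5 \cdot 1 = \left(-25\right) 1 = -25$)
$B k{\left(3 \right)} \left(-1 - -1\right) = - \frac{25}{3} \left(-1 - -1\right) = \left(-25\right) \frac{1}{3} \left(-1 + 1\right) = \left(- \frac{25}{3}\right) 0 = 0$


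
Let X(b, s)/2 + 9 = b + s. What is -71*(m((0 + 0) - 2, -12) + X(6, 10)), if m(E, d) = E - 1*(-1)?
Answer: -923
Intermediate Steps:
X(b, s) = -18 + 2*b + 2*s (X(b, s) = -18 + 2*(b + s) = -18 + (2*b + 2*s) = -18 + 2*b + 2*s)
m(E, d) = 1 + E (m(E, d) = E + 1 = 1 + E)
-71*(m((0 + 0) - 2, -12) + X(6, 10)) = -71*((1 + ((0 + 0) - 2)) + (-18 + 2*6 + 2*10)) = -71*((1 + (0 - 2)) + (-18 + 12 + 20)) = -71*((1 - 2) + 14) = -71*(-1 + 14) = -71*13 = -923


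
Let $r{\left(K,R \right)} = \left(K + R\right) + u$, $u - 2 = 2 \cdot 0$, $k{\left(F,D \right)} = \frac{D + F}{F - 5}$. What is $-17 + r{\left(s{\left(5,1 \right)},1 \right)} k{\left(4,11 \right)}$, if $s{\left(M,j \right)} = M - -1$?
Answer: $-152$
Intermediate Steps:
$k{\left(F,D \right)} = \frac{D + F}{-5 + F}$
$s{\left(M,j \right)} = 1 + M$ ($s{\left(M,j \right)} = M + 1 = 1 + M$)
$u = 2$ ($u = 2 + 2 \cdot 0 = 2 + 0 = 2$)
$r{\left(K,R \right)} = 2 + K + R$ ($r{\left(K,R \right)} = \left(K + R\right) + 2 = 2 + K + R$)
$-17 + r{\left(s{\left(5,1 \right)},1 \right)} k{\left(4,11 \right)} = -17 + \left(2 + \left(1 + 5\right) + 1\right) \frac{11 + 4}{-5 + 4} = -17 + \left(2 + 6 + 1\right) \frac{1}{-1} \cdot 15 = -17 + 9 \left(\left(-1\right) 15\right) = -17 + 9 \left(-15\right) = -17 - 135 = -152$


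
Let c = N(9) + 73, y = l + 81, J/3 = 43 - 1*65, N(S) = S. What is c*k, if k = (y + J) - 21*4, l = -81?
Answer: -12300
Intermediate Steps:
J = -66 (J = 3*(43 - 1*65) = 3*(43 - 65) = 3*(-22) = -66)
y = 0 (y = -81 + 81 = 0)
c = 82 (c = 9 + 73 = 82)
k = -150 (k = (0 - 66) - 21*4 = -66 - 84 = -150)
c*k = 82*(-150) = -12300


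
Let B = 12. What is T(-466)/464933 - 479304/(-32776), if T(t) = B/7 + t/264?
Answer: 1514030017261/103533140172 ≈ 14.624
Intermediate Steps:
T(t) = 12/7 + t/264
T(-466)/464933 - 479304/(-32776) = (12/7 + (1/264)*(-466))/464933 - 479304/(-32776) = (12/7 - 233/132)*(1/464933) - 479304*(-1/32776) = -47/924*1/464933 + 59913/4097 = -47/429598092 + 59913/4097 = 1514030017261/103533140172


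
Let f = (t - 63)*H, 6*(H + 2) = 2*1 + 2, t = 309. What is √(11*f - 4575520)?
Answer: 6*I*√127198 ≈ 2139.9*I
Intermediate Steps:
H = -4/3 (H = -2 + (2*1 + 2)/6 = -2 + (2 + 2)/6 = -2 + (⅙)*4 = -2 + ⅔ = -4/3 ≈ -1.3333)
f = -328 (f = (309 - 63)*(-4/3) = 246*(-4/3) = -328)
√(11*f - 4575520) = √(11*(-328) - 4575520) = √(-3608 - 4575520) = √(-4579128) = 6*I*√127198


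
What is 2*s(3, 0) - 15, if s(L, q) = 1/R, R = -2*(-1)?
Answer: -14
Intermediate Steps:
R = 2
s(L, q) = 1/2
2*s(3, 0) - 15 = 2*(1/2) - 15 = 1 - 15 = -14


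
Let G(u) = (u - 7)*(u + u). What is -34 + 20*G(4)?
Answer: -514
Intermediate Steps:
G(u) = 2*u*(-7 + u) (G(u) = (-7 + u)*(2*u) = 2*u*(-7 + u))
-34 + 20*G(4) = -34 + 20*(2*4*(-7 + 4)) = -34 + 20*(2*4*(-3)) = -34 + 20*(-24) = -34 - 480 = -514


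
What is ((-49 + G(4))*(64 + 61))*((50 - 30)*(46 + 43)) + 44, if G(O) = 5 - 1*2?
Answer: -10234956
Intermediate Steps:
G(O) = 3 (G(O) = 5 - 2 = 3)
((-49 + G(4))*(64 + 61))*((50 - 30)*(46 + 43)) + 44 = ((-49 + 3)*(64 + 61))*((50 - 30)*(46 + 43)) + 44 = (-46*125)*(20*89) + 44 = -5750*1780 + 44 = -10235000 + 44 = -10234956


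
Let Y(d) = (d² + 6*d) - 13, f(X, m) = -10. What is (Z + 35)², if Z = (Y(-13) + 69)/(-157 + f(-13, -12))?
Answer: 32467204/27889 ≈ 1164.2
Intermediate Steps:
Y(d) = -13 + d² + 6*d
Z = -147/167 (Z = ((-13 + (-13)² + 6*(-13)) + 69)/(-157 - 10) = ((-13 + 169 - 78) + 69)/(-167) = (78 + 69)*(-1/167) = 147*(-1/167) = -147/167 ≈ -0.88024)
(Z + 35)² = (-147/167 + 35)² = (5698/167)² = 32467204/27889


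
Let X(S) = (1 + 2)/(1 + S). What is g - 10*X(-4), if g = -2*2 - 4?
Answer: 2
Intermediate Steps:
X(S) = 3/(1 + S)
g = -8 (g = -4 - 4 = -8)
g - 10*X(-4) = -8 - 30/(1 - 4) = -8 - 30/(-3) = -8 - 30*(-1)/3 = -8 - 10*(-1) = -8 + 10 = 2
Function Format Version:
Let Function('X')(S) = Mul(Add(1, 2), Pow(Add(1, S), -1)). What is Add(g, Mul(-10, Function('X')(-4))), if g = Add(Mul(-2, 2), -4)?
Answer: 2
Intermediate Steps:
Function('X')(S) = Mul(3, Pow(Add(1, S), -1))
g = -8 (g = Add(-4, -4) = -8)
Add(g, Mul(-10, Function('X')(-4))) = Add(-8, Mul(-10, Mul(3, Pow(Add(1, -4), -1)))) = Add(-8, Mul(-10, Mul(3, Pow(-3, -1)))) = Add(-8, Mul(-10, Mul(3, Rational(-1, 3)))) = Add(-8, Mul(-10, -1)) = Add(-8, 10) = 2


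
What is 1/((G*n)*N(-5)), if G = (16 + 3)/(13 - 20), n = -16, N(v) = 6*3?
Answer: 7/5472 ≈ 0.0012792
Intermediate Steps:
N(v) = 18
G = -19/7 (G = 19/(-7) = 19*(-1/7) = -19/7 ≈ -2.7143)
1/((G*n)*N(-5)) = 1/(-19/7*(-16)*18) = 1/((304/7)*18) = 1/(5472/7) = 7/5472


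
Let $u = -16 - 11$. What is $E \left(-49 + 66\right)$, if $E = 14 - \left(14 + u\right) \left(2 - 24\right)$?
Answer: $-4624$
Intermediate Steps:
$u = -27$ ($u = -16 - 11 = -27$)
$E = -272$ ($E = 14 - \left(14 - 27\right) \left(2 - 24\right) = 14 - \left(-13\right) \left(-22\right) = 14 - 286 = -272$)
$E \left(-49 + 66\right) = - 272 \left(-49 + 66\right) = \left(-272\right) 17 = -4624$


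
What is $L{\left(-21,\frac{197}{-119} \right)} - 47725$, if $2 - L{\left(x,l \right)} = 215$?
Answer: $-47938$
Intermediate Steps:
$L{\left(x,l \right)} = -213$ ($L{\left(x,l \right)} = 2 - 215 = -213$)
$L{\left(-21,\frac{197}{-119} \right)} - 47725 = -213 - 47725 = -47938$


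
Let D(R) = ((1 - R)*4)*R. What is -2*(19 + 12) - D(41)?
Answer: 6498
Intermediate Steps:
D(R) = R*(4 - 4*R) (D(R) = (4 - 4*R)*R = R*(4 - 4*R))
-2*(19 + 12) - D(41) = -2*(19 + 12) - 4*41*(1 - 1*41) = -2*31 - 4*41*(1 - 41) = -62 - 4*41*(-40) = -62 - 1*(-6560) = -62 + 6560 = 6498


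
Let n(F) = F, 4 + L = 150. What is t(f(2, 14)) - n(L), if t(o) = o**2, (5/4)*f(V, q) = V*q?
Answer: 8894/25 ≈ 355.76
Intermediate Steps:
L = 146 (L = -4 + 150 = 146)
f(V, q) = 4*V*q/5 (f(V, q) = 4*(V*q)/5 = 4*V*q/5)
t(f(2, 14)) - n(L) = ((4/5)*2*14)**2 - 1*146 = (112/5)**2 - 146 = 12544/25 - 146 = 8894/25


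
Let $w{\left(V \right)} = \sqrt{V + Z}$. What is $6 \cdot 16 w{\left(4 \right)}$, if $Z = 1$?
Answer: $96 \sqrt{5} \approx 214.66$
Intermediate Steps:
$w{\left(V \right)} = \sqrt{1 + V}$ ($w{\left(V \right)} = \sqrt{V + 1} = \sqrt{1 + V}$)
$6 \cdot 16 w{\left(4 \right)} = 6 \cdot 16 \sqrt{1 + 4} = 96 \sqrt{5}$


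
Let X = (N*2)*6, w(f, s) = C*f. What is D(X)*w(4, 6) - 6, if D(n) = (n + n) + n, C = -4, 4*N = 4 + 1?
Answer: -726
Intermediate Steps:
N = 5/4 (N = (4 + 1)/4 = (1/4)*5 = 5/4 ≈ 1.2500)
w(f, s) = -4*f
X = 15 (X = ((5/4)*2)*6 = (5/2)*6 = 15)
D(n) = 3*n (D(n) = 2*n + n = 3*n)
D(X)*w(4, 6) - 6 = (3*15)*(-4*4) - 6 = 45*(-16) - 6 = -720 - 6 = -726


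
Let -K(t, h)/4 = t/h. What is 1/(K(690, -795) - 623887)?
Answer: -53/33065827 ≈ -1.6029e-6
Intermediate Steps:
K(t, h) = -4*t/h
1/(K(690, -795) - 623887) = 1/(-4*690/(-795) - 623887) = 1/(-4*690*(-1/795) - 623887) = 1/(184/53 - 623887) = 1/(-33065827/53) = -53/33065827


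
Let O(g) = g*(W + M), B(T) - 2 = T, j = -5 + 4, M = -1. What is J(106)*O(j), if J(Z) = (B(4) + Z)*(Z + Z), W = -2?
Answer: 71232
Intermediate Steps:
j = -1
B(T) = 2 + T
O(g) = -3*g (O(g) = g*(-2 - 1) = g*(-3) = -3*g)
J(Z) = 2*Z*(6 + Z) (J(Z) = ((2 + 4) + Z)*(Z + Z) = (6 + Z)*(2*Z) = 2*Z*(6 + Z))
J(106)*O(j) = (2*106*(6 + 106))*(-3*(-1)) = (2*106*112)*3 = 23744*3 = 71232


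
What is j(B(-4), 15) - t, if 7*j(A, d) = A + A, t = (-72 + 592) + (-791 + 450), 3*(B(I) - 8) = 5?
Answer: -3701/21 ≈ -176.24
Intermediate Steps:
B(I) = 29/3 (B(I) = 8 + (⅓)*5 = 8 + 5/3 = 29/3)
t = 179 (t = 520 - 341 = 179)
j(A, d) = 2*A/7 (j(A, d) = (A + A)/7 = (2*A)/7 = 2*A/7)
j(B(-4), 15) - t = (2/7)*(29/3) - 1*179 = 58/21 - 179 = -3701/21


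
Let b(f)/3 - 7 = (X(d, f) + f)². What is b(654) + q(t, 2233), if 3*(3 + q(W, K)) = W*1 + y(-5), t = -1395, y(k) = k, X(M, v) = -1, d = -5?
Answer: 3836335/3 ≈ 1.2788e+6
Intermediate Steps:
q(W, K) = -14/3 + W/3 (q(W, K) = -3 + (W*1 - 5)/3 = -3 + (W - 5)/3 = -3 + (-5 + W)/3 = -3 + (-5/3 + W/3) = -14/3 + W/3)
b(f) = 21 + 3*(-1 + f)²
b(654) + q(t, 2233) = (21 + 3*(-1 + 654)²) + (-14/3 + (⅓)*(-1395)) = (21 + 3*653²) + (-14/3 - 465) = (21 + 3*426409) - 1409/3 = (21 + 1279227) - 1409/3 = 1279248 - 1409/3 = 3836335/3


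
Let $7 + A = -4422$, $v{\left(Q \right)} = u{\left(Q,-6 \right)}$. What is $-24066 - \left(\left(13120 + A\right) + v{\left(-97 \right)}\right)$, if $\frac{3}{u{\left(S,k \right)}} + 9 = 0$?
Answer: $- \frac{98270}{3} \approx -32757.0$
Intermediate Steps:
$u{\left(S,k \right)} = - \frac{1}{3}$ ($u{\left(S,k \right)} = \frac{3}{-9 + 0} = \frac{3}{-9} = 3 \left(- \frac{1}{9}\right) = - \frac{1}{3}$)
$v{\left(Q \right)} = - \frac{1}{3}$
$A = -4429$ ($A = -7 - 4422 = -4429$)
$-24066 - \left(\left(13120 + A\right) + v{\left(-97 \right)}\right) = -24066 - \left(\left(13120 - 4429\right) - \frac{1}{3}\right) = -24066 - \left(8691 - \frac{1}{3}\right) = -24066 - \frac{26072}{3} = - \frac{98270}{3}$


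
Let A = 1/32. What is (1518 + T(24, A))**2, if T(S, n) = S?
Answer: 2377764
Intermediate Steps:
A = 1/32 ≈ 0.031250
(1518 + T(24, A))**2 = (1518 + 24)**2 = 1542**2 = 2377764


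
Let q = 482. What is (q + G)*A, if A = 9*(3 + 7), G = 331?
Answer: 73170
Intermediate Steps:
A = 90 (A = 9*10 = 90)
(q + G)*A = (482 + 331)*90 = 813*90 = 73170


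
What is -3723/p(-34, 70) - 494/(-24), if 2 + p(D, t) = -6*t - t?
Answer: 6925/246 ≈ 28.150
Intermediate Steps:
p(D, t) = -2 - 7*t (p(D, t) = -2 + (-6*t - t) = -2 - 7*t)
-3723/p(-34, 70) - 494/(-24) = -3723/(-2 - 7*70) - 494/(-24) = -3723/(-2 - 490) - 494*(-1/24) = -3723/(-492) + 247/12 = -3723*(-1/492) + 247/12 = 1241/164 + 247/12 = 6925/246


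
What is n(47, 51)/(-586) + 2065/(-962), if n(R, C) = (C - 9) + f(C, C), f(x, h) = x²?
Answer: -938164/140933 ≈ -6.6568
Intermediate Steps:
n(R, C) = -9 + C + C² (n(R, C) = (C - 9) + C² = (-9 + C) + C² = -9 + C + C²)
n(47, 51)/(-586) + 2065/(-962) = (-9 + 51 + 51²)/(-586) + 2065/(-962) = (-9 + 51 + 2601)*(-1/586) + 2065*(-1/962) = 2643*(-1/586) - 2065/962 = -2643/586 - 2065/962 = -938164/140933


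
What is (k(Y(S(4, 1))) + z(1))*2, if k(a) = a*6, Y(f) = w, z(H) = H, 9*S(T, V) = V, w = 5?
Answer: 62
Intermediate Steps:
S(T, V) = V/9
Y(f) = 5
k(a) = 6*a
(k(Y(S(4, 1))) + z(1))*2 = (6*5 + 1)*2 = (30 + 1)*2 = 31*2 = 62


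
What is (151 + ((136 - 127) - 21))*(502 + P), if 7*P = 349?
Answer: 536957/7 ≈ 76708.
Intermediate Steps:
P = 349/7 (P = (⅐)*349 = 349/7 ≈ 49.857)
(151 + ((136 - 127) - 21))*(502 + P) = (151 + ((136 - 127) - 21))*(502 + 349/7) = (151 + (9 - 21))*(3863/7) = (151 - 12)*(3863/7) = 139*(3863/7) = 536957/7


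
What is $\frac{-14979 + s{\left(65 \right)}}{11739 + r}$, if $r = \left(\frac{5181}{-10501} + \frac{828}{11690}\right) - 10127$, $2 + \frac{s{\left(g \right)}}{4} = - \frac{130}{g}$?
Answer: $- \frac{920368283275}{98915956609} \approx -9.3046$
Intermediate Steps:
$s{\left(g \right)} = -8 - \frac{520}{g}$ ($s{\left(g \right)} = -8 + 4 \left(- \frac{130}{g}\right) = -8 - \frac{520}{g}$)
$r = - \frac{621604435346}{61378345}$ ($r = \left(5181 \left(- \frac{1}{10501}\right) + 828 \cdot \frac{1}{11690}\right) - 10127 = \left(- \frac{5181}{10501} + \frac{414}{5845}\right) - 10127 = - \frac{25935531}{61378345} - 10127 = - \frac{621604435346}{61378345} \approx -10127.0$)
$\frac{-14979 + s{\left(65 \right)}}{11739 + r} = \frac{-14979 - \left(8 + \frac{520}{65}\right)}{11739 - \frac{621604435346}{61378345}} = \frac{-14979 - 16}{\frac{98915956609}{61378345}} = \left(-14979 - 16\right) \frac{61378345}{98915956609} = \left(-14995\right) \frac{61378345}{98915956609} = - \frac{920368283275}{98915956609}$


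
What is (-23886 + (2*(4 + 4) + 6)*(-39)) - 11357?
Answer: -36101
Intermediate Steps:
(-23886 + (2*(4 + 4) + 6)*(-39)) - 11357 = (-23886 + (2*8 + 6)*(-39)) - 11357 = (-23886 + (16 + 6)*(-39)) - 11357 = (-23886 + 22*(-39)) - 11357 = (-23886 - 858) - 11357 = -24744 - 11357 = -36101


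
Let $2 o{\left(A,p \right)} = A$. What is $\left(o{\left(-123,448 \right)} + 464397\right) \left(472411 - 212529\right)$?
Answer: $120672438411$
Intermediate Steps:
$o{\left(A,p \right)} = \frac{A}{2}$
$\left(o{\left(-123,448 \right)} + 464397\right) \left(472411 - 212529\right) = \left(\frac{1}{2} \left(-123\right) + 464397\right) \left(472411 - 212529\right) = \left(- \frac{123}{2} + 464397\right) 259882 = \frac{928671}{2} \cdot 259882 = 120672438411$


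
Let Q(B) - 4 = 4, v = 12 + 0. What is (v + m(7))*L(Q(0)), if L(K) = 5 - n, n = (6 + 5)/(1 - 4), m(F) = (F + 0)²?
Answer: 1586/3 ≈ 528.67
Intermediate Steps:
v = 12
m(F) = F²
n = -11/3 (n = 11/(-3) = 11*(-⅓) = -11/3 ≈ -3.6667)
Q(B) = 8 (Q(B) = 4 + 4 = 8)
L(K) = 26/3 (L(K) = 5 - 1*(-11/3) = 5 + 11/3 = 26/3)
(v + m(7))*L(Q(0)) = (12 + 7²)*(26/3) = (12 + 49)*(26/3) = 61*(26/3) = 1586/3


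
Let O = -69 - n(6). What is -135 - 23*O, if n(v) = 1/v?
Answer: 8735/6 ≈ 1455.8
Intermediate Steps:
n(v) = 1/v
O = -415/6 (O = -69 - 1/6 = -69 - 1*⅙ = -69 - ⅙ = -415/6 ≈ -69.167)
-135 - 23*O = -135 - 23*(-415/6) = -135 + 9545/6 = 8735/6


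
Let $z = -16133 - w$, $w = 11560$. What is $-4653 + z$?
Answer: $-32346$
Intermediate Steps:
$z = -27693$ ($z = -16133 - 11560 = -27693$)
$-4653 + z = -4653 - 27693 = -32346$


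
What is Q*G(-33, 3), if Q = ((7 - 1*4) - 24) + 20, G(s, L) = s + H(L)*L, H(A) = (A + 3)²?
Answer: -75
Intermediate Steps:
H(A) = (3 + A)²
G(s, L) = s + L*(3 + L)² (G(s, L) = s + (3 + L)²*L = s + L*(3 + L)²)
Q = -1 (Q = ((7 - 4) - 24) + 20 = (3 - 24) + 20 = -21 + 20 = -1)
Q*G(-33, 3) = -(-33 + 3*(3 + 3)²) = -(-33 + 3*6²) = -(-33 + 3*36) = -(-33 + 108) = -1*75 = -75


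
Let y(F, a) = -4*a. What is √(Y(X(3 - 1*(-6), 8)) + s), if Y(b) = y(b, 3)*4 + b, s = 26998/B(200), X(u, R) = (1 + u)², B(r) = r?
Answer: √18699/10 ≈ 13.674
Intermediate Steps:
s = 13499/100 (s = 26998/200 = 26998*(1/200) = 13499/100 ≈ 134.99)
Y(b) = -48 + b (Y(b) = -4*3*4 + b = -12*4 + b = -48 + b)
√(Y(X(3 - 1*(-6), 8)) + s) = √((-48 + (1 + (3 - 1*(-6)))²) + 13499/100) = √((-48 + (1 + (3 + 6))²) + 13499/100) = √((-48 + (1 + 9)²) + 13499/100) = √((-48 + 10²) + 13499/100) = √((-48 + 100) + 13499/100) = √(52 + 13499/100) = √(18699/100) = √18699/10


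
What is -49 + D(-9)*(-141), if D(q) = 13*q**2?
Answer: -148522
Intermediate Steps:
-49 + D(-9)*(-141) = -49 + (13*(-9)**2)*(-141) = -49 + (13*81)*(-141) = -49 + 1053*(-141) = -49 - 148473 = -148522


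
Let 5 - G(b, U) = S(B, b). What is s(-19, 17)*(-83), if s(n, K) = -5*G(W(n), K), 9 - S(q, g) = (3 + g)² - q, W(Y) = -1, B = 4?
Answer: -1660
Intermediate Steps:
S(q, g) = 9 + q - (3 + g)² (S(q, g) = 9 - ((3 + g)² - q) = 9 + (q - (3 + g)²) = 9 + q - (3 + g)²)
G(b, U) = -8 + (3 + b)² (G(b, U) = 5 - (9 + 4 - (3 + b)²) = 5 - (13 - (3 + b)²) = 5 + (-13 + (3 + b)²) = -8 + (3 + b)²)
s(n, K) = 20 (s(n, K) = -5*(-8 + (3 - 1)²) = -5*(-8 + 2²) = -5*(-8 + 4) = -5*(-4) = 20)
s(-19, 17)*(-83) = 20*(-83) = -1660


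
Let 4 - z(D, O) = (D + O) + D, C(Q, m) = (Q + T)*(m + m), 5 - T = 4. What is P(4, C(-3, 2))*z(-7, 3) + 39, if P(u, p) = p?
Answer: -81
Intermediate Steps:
T = 1 (T = 5 - 1*4 = 5 - 4 = 1)
C(Q, m) = 2*m*(1 + Q) (C(Q, m) = (Q + 1)*(m + m) = (1 + Q)*(2*m) = 2*m*(1 + Q))
z(D, O) = 4 - O - 2*D (z(D, O) = 4 - ((D + O) + D) = 4 - (O + 2*D) = 4 + (-O - 2*D) = 4 - O - 2*D)
P(4, C(-3, 2))*z(-7, 3) + 39 = (2*2*(1 - 3))*(4 - 1*3 - 2*(-7)) + 39 = (2*2*(-2))*(4 - 3 + 14) + 39 = -8*15 + 39 = -120 + 39 = -81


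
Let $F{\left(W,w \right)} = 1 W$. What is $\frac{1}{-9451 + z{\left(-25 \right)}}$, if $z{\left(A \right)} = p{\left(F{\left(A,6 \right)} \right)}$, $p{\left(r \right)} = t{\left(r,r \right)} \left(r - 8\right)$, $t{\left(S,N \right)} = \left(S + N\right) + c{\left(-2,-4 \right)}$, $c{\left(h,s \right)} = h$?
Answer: $- \frac{1}{7735} \approx -0.00012928$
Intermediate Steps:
$t{\left(S,N \right)} = -2 + N + S$ ($t{\left(S,N \right)} = \left(S + N\right) - 2 = \left(N + S\right) - 2 = -2 + N + S$)
$F{\left(W,w \right)} = W$
$p{\left(r \right)} = \left(-8 + r\right) \left(-2 + 2 r\right)$ ($p{\left(r \right)} = \left(-2 + r + r\right) \left(r - 8\right) = \left(-2 + 2 r\right) \left(-8 + r\right) = \left(-8 + r\right) \left(-2 + 2 r\right)$)
$z{\left(A \right)} = 2 \left(-1 + A\right) \left(-8 + A\right)$
$\frac{1}{-9451 + z{\left(-25 \right)}} = \frac{1}{-9451 + 2 \left(-1 - 25\right) \left(-8 - 25\right)} = \frac{1}{-9451 + 2 \left(-26\right) \left(-33\right)} = \frac{1}{-9451 + 1716} = \frac{1}{-7735} = - \frac{1}{7735}$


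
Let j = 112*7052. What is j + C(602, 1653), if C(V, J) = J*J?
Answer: 3522233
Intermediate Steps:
j = 789824
C(V, J) = J**2
j + C(602, 1653) = 789824 + 1653**2 = 789824 + 2732409 = 3522233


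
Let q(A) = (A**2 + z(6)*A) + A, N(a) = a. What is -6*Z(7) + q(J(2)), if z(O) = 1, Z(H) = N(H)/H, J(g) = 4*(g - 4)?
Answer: 42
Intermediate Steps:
J(g) = -16 + 4*g (J(g) = 4*(-4 + g) = -16 + 4*g)
Z(H) = 1 (Z(H) = H/H = 1)
q(A) = A**2 + 2*A (q(A) = (A**2 + 1*A) + A = (A**2 + A) + A = (A + A**2) + A = A**2 + 2*A)
-6*Z(7) + q(J(2)) = -6*1 + (-16 + 4*2)*(2 + (-16 + 4*2)) = -6 + (-16 + 8)*(2 + (-16 + 8)) = -6 - 8*(2 - 8) = -6 - 8*(-6) = -6 + 48 = 42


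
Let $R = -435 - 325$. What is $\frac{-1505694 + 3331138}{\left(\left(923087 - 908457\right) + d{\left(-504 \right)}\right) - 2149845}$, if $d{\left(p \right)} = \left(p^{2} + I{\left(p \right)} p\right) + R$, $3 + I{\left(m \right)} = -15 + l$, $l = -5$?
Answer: $- \frac{1825444}{1870367} \approx -0.97598$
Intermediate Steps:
$I{\left(m \right)} = -23$ ($I{\left(m \right)} = -3 - 20 = -23$)
$R = -760$ ($R = -435 - 325 = -760$)
$d{\left(p \right)} = -760 + p^{2} - 23 p$ ($d{\left(p \right)} = \left(p^{2} - 23 p\right) - 760 = -760 + p^{2} - 23 p$)
$\frac{-1505694 + 3331138}{\left(\left(923087 - 908457\right) + d{\left(-504 \right)}\right) - 2149845} = \frac{-1505694 + 3331138}{\left(\left(923087 - 908457\right) - \left(-10832 - 254016\right)\right) - 2149845} = \frac{1825444}{\left(14630 + \left(-760 + 254016 + 11592\right)\right) - 2149845} = \frac{1825444}{\left(14630 + 264848\right) - 2149845} = \frac{1825444}{279478 - 2149845} = \frac{1825444}{-1870367} = 1825444 \left(- \frac{1}{1870367}\right) = - \frac{1825444}{1870367}$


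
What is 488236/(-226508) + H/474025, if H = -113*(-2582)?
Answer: -41337184193/26842613675 ≈ -1.5400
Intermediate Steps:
H = 291766
488236/(-226508) + H/474025 = 488236/(-226508) + 291766/474025 = 488236*(-1/226508) + 291766*(1/474025) = -122059/56627 + 291766/474025 = -41337184193/26842613675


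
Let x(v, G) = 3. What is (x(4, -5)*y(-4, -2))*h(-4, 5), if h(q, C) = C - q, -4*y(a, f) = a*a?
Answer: -108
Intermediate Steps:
y(a, f) = -a²/4 (y(a, f) = -a*a/4 = -a²/4)
(x(4, -5)*y(-4, -2))*h(-4, 5) = (3*(-¼*(-4)²))*(5 - 1*(-4)) = (3*(-¼*16))*(5 + 4) = (3*(-4))*9 = -12*9 = -108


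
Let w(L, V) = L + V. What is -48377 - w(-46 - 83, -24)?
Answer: -48224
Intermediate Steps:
-48377 - w(-46 - 83, -24) = -48377 - ((-46 - 83) - 24) = -48377 - (-129 - 24) = -48377 - 1*(-153) = -48377 + 153 = -48224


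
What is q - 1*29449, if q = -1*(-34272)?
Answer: 4823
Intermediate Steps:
q = 34272
q - 1*29449 = 34272 - 1*29449 = 34272 - 29449 = 4823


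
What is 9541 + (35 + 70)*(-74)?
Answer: 1771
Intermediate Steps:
9541 + (35 + 70)*(-74) = 9541 + 105*(-74) = 9541 - 7770 = 1771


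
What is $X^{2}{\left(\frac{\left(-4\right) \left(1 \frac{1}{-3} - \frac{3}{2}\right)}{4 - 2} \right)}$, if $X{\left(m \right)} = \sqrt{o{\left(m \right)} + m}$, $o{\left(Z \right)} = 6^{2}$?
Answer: $\frac{119}{3} \approx 39.667$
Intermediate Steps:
$o{\left(Z \right)} = 36$
$X{\left(m \right)} = \sqrt{36 + m}$
$X^{2}{\left(\frac{\left(-4\right) \left(1 \frac{1}{-3} - \frac{3}{2}\right)}{4 - 2} \right)} = \left(\sqrt{36 + \frac{\left(-4\right) \left(1 \frac{1}{-3} - \frac{3}{2}\right)}{4 - 2}}\right)^{2} = \left(\sqrt{36 + \frac{\left(-4\right) \left(1 \left(- \frac{1}{3}\right) - \frac{3}{2}\right)}{2}}\right)^{2} = \left(\sqrt{36 + - 4 \left(- \frac{1}{3} - \frac{3}{2}\right) \frac{1}{2}}\right)^{2} = \left(\sqrt{36 + \left(-4\right) \left(- \frac{11}{6}\right) \frac{1}{2}}\right)^{2} = \left(\sqrt{36 + \frac{22}{3} \cdot \frac{1}{2}}\right)^{2} = \left(\sqrt{36 + \frac{11}{3}}\right)^{2} = \left(\sqrt{\frac{119}{3}}\right)^{2} = \left(\frac{\sqrt{357}}{3}\right)^{2} = \frac{119}{3}$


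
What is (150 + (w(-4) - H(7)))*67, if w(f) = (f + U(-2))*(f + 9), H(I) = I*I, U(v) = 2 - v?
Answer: 6767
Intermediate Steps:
H(I) = I²
w(f) = (4 + f)*(9 + f) (w(f) = (f + (2 - 1*(-2)))*(f + 9) = (f + (2 + 2))*(9 + f) = (f + 4)*(9 + f) = (4 + f)*(9 + f))
(150 + (w(-4) - H(7)))*67 = (150 + ((36 + (-4)² + 13*(-4)) - 1*7²))*67 = (150 + ((36 + 16 - 52) - 1*49))*67 = (150 + (0 - 49))*67 = (150 - 49)*67 = 101*67 = 6767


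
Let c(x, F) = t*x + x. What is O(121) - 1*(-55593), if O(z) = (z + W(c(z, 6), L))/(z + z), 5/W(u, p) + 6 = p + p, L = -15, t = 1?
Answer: 484330567/8712 ≈ 55594.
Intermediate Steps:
c(x, F) = 2*x (c(x, F) = 1*x + x = x + x = 2*x)
W(u, p) = 5/(-6 + 2*p) (W(u, p) = 5/(-6 + (p + p)) = 5/(-6 + 2*p))
O(z) = (-5/36 + z)/(2*z) (O(z) = (z + 5/(2*(-3 - 15)))/(z + z) = (z + (5/2)/(-18))/((2*z)) = (z + (5/2)*(-1/18))*(1/(2*z)) = (z - 5/36)*(1/(2*z)) = (-5/36 + z)*(1/(2*z)) = (-5/36 + z)/(2*z))
O(121) - 1*(-55593) = (1/72)*(-5 + 36*121)/121 - 1*(-55593) = (1/72)*(1/121)*(-5 + 4356) + 55593 = (1/72)*(1/121)*4351 + 55593 = 4351/8712 + 55593 = 484330567/8712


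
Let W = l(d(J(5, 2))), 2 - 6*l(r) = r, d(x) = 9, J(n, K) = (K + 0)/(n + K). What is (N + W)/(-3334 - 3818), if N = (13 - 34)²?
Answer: -2639/42912 ≈ -0.061498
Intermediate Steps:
N = 441 (N = (-21)² = 441)
J(n, K) = K/(K + n)
l(r) = ⅓ - r/6
W = -7/6 (W = ⅓ - ⅙*9 = ⅓ - 3/2 = -7/6 ≈ -1.1667)
(N + W)/(-3334 - 3818) = (441 - 7/6)/(-3334 - 3818) = (2639/6)/(-7152) = (2639/6)*(-1/7152) = -2639/42912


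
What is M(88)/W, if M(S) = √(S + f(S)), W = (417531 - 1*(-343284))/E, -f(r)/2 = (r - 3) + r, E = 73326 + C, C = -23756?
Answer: 9914*I*√258/152163 ≈ 1.0465*I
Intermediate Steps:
E = 49570 (E = 73326 - 23756 = 49570)
f(r) = 6 - 4*r (f(r) = -2*((r - 3) + r) = -2*((-3 + r) + r) = -2*(-3 + 2*r) = 6 - 4*r)
W = 152163/9914 (W = (417531 - 1*(-343284))/49570 = (417531 + 343284)*(1/49570) = 760815*(1/49570) = 152163/9914 ≈ 15.348)
M(S) = √(6 - 3*S) (M(S) = √(S + (6 - 4*S)) = √(6 - 3*S))
M(88)/W = √(6 - 3*88)/(152163/9914) = √(6 - 264)*(9914/152163) = √(-258)*(9914/152163) = (I*√258)*(9914/152163) = 9914*I*√258/152163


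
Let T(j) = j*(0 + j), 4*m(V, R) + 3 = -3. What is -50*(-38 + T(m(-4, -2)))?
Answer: 3575/2 ≈ 1787.5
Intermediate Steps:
m(V, R) = -3/2 (m(V, R) = -¾ + (¼)*(-3) = -¾ - ¾ = -3/2)
T(j) = j² (T(j) = j*j = j²)
-50*(-38 + T(m(-4, -2))) = -50*(-38 + (-3/2)²) = -50*(-38 + 9/4) = -50*(-143/4) = 3575/2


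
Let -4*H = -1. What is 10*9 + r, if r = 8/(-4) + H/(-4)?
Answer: 1407/16 ≈ 87.938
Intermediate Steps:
H = ¼ (H = -¼*(-1) = ¼ ≈ 0.25000)
r = -33/16 (r = 8/(-4) + (¼)/(-4) = 8*(-¼) + (¼)*(-¼) = -2 - 1/16 = -33/16 ≈ -2.0625)
10*9 + r = 10*9 - 33/16 = 90 - 33/16 = 1407/16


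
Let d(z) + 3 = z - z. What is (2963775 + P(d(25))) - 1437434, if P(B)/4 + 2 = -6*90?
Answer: 1524173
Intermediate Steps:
d(z) = -3 (d(z) = -3 + (z - z) = -3 + 0 = -3)
P(B) = -2168 (P(B) = -8 + 4*(-6*90) = -8 + 4*(-540) = -8 - 2160 = -2168)
(2963775 + P(d(25))) - 1437434 = (2963775 - 2168) - 1437434 = 2961607 - 1437434 = 1524173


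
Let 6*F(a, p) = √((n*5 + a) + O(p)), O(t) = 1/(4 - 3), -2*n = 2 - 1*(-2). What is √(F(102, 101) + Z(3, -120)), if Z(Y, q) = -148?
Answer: √(-5328 + 6*√93)/6 ≈ 12.099*I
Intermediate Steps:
n = -2 (n = -(2 - 1*(-2))/2 = -(2 + 2)/2 = -½*4 = -2)
O(t) = 1 (O(t) = 1/1 = 1)
F(a, p) = √(-9 + a)/6 (F(a, p) = √((-2*5 + a) + 1)/6 = √((-10 + a) + 1)/6 = √(-9 + a)/6)
√(F(102, 101) + Z(3, -120)) = √(√(-9 + 102)/6 - 148) = √(√93/6 - 148) = √(-148 + √93/6)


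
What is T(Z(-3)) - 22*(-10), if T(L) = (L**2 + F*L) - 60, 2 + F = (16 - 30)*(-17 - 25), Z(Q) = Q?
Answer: -1589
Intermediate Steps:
F = 586 (F = -2 + (16 - 30)*(-17 - 25) = -2 - 14*(-42) = -2 + 588 = 586)
T(L) = -60 + L**2 + 586*L (T(L) = (L**2 + 586*L) - 60 = -60 + L**2 + 586*L)
T(Z(-3)) - 22*(-10) = (-60 + (-3)**2 + 586*(-3)) - 22*(-10) = (-60 + 9 - 1758) - 1*(-220) = -1809 + 220 = -1589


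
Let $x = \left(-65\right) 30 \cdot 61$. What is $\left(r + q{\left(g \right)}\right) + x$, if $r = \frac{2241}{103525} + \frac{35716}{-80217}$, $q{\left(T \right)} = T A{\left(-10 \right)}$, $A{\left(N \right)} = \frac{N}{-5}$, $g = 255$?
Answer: $- \frac{983584343449603}{8304464925} \approx -1.1844 \cdot 10^{5}$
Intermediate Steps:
$A{\left(N \right)} = - \frac{N}{5}$ ($A{\left(N \right)} = N \left(- \frac{1}{5}\right) = - \frac{N}{5}$)
$q{\left(T \right)} = 2 T$ ($q{\left(T \right)} = T \left(\left(- \frac{1}{5}\right) \left(-10\right)\right) = T 2 = 2 T$)
$r = - \frac{3517732603}{8304464925}$ ($r = 2241 \cdot \frac{1}{103525} + 35716 \left(- \frac{1}{80217}\right) = \frac{2241}{103525} - \frac{35716}{80217} = - \frac{3517732603}{8304464925} \approx -0.4236$)
$x = -118950$ ($x = \left(-1950\right) 61 = -118950$)
$\left(r + q{\left(g \right)}\right) + x = \left(- \frac{3517732603}{8304464925} + 2 \cdot 255\right) - 118950 = \left(- \frac{3517732603}{8304464925} + 510\right) - 118950 = \frac{4231759379147}{8304464925} - 118950 = - \frac{983584343449603}{8304464925}$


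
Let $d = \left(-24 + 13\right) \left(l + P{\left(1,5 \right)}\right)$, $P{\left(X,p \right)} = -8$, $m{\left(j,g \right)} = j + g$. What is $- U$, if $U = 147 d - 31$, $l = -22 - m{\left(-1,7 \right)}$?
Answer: $-58181$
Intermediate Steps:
$m{\left(j,g \right)} = g + j$
$l = -28$ ($l = -22 - \left(7 - 1\right) = -22 - 6 = -28$)
$d = 396$ ($d = \left(-24 + 13\right) \left(-28 - 8\right) = \left(-11\right) \left(-36\right) = 396$)
$U = 58181$ ($U = 147 \cdot 396 - 31 = 58212 - 31 = 58181$)
$- U = \left(-1\right) 58181 = -58181$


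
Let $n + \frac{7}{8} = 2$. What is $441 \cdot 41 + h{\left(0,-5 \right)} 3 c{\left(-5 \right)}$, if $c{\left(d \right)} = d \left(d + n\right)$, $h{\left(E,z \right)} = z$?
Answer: $\frac{142323}{8} \approx 17790.0$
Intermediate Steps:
$n = \frac{9}{8}$ ($n = - \frac{7}{8} + 2 = \frac{9}{8} \approx 1.125$)
$c{\left(d \right)} = d \left(\frac{9}{8} + d\right)$ ($c{\left(d \right)} = d \left(d + \frac{9}{8}\right) = d \left(\frac{9}{8} + d\right)$)
$441 \cdot 41 + h{\left(0,-5 \right)} 3 c{\left(-5 \right)} = 441 \cdot 41 + \left(-5\right) 3 \cdot \frac{1}{8} \left(-5\right) \left(9 + 8 \left(-5\right)\right) = 18081 - 15 \cdot \frac{1}{8} \left(-5\right) \left(9 - 40\right) = 18081 - 15 \cdot \frac{1}{8} \left(-5\right) \left(-31\right) = 18081 - \frac{2325}{8} = \frac{142323}{8}$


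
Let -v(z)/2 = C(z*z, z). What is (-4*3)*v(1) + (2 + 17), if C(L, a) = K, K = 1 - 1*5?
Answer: -77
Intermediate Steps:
K = -4 (K = 1 - 5 = -4)
C(L, a) = -4
v(z) = 8 (v(z) = -2*(-4) = 8)
(-4*3)*v(1) + (2 + 17) = -4*3*8 + (2 + 17) = -12*8 + 19 = -96 + 19 = -77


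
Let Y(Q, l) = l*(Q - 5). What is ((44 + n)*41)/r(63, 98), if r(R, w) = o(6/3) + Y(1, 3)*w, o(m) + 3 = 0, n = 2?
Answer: -1886/1179 ≈ -1.5997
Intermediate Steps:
Y(Q, l) = l*(-5 + Q)
o(m) = -3 (o(m) = -3 + 0 = -3)
r(R, w) = -3 - 12*w (r(R, w) = -3 + (3*(-5 + 1))*w = -3 + (3*(-4))*w = -3 - 12*w)
((44 + n)*41)/r(63, 98) = ((44 + 2)*41)/(-3 - 12*98) = (46*41)/(-3 - 1176) = 1886/(-1179) = 1886*(-1/1179) = -1886/1179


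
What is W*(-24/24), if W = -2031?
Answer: 2031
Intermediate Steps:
W*(-24/24) = -(-48744)/24 = -2031*(-1) = 2031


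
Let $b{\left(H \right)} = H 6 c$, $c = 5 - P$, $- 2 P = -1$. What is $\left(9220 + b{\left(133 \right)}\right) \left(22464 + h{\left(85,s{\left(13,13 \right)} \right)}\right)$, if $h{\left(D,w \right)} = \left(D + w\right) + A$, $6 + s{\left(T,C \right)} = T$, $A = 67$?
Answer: $289823253$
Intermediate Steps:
$P = \frac{1}{2}$ ($P = \left(- \frac{1}{2}\right) \left(-1\right) = \frac{1}{2} \approx 0.5$)
$s{\left(T,C \right)} = -6 + T$
$c = \frac{9}{2}$ ($c = 5 - \frac{1}{2} = \frac{9}{2} \approx 4.5$)
$h{\left(D,w \right)} = 67 + D + w$ ($h{\left(D,w \right)} = \left(D + w\right) + 67 = 67 + D + w$)
$b{\left(H \right)} = 27 H$ ($b{\left(H \right)} = H 6 \cdot \frac{9}{2} = 6 H \frac{9}{2} = 27 H$)
$\left(9220 + b{\left(133 \right)}\right) \left(22464 + h{\left(85,s{\left(13,13 \right)} \right)}\right) = \left(9220 + 27 \cdot 133\right) \left(22464 + \left(67 + 85 + \left(-6 + 13\right)\right)\right) = \left(9220 + 3591\right) \left(22464 + \left(67 + 85 + 7\right)\right) = 12811 \left(22464 + 159\right) = 12811 \cdot 22623 = 289823253$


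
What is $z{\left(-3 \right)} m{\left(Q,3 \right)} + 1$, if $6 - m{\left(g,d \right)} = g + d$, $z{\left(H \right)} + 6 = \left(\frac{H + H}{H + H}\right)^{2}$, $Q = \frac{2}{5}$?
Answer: $-12$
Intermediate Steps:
$Q = \frac{2}{5}$ ($Q = 2 \cdot \frac{1}{5} = \frac{2}{5} \approx 0.4$)
$z{\left(H \right)} = -5$ ($z{\left(H \right)} = -6 + \left(\frac{H + H}{H + H}\right)^{2} = -6 + \left(\frac{2 H}{2 H}\right)^{2} = -6 + \left(2 H \frac{1}{2 H}\right)^{2} = -6 + 1^{2} = -6 + 1 = -5$)
$m{\left(g,d \right)} = 6 - d - g$ ($m{\left(g,d \right)} = 6 - \left(g + d\right) = 6 - \left(d + g\right) = 6 - d - g$)
$z{\left(-3 \right)} m{\left(Q,3 \right)} + 1 = - 5 \left(6 - 3 - \frac{2}{5}\right) + 1 = \left(-5\right) \frac{13}{5} + 1 = -13 + 1 = -12$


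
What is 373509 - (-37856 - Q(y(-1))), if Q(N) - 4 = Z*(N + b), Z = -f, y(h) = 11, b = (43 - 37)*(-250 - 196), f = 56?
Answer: 560609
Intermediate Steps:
b = -2676 (b = 6*(-446) = -2676)
Z = -56 (Z = -1*56 = -56)
Q(N) = 149860 - 56*N (Q(N) = 4 - 56*(N - 2676) = 4 - 56*(-2676 + N) = 4 + (149856 - 56*N) = 149860 - 56*N)
373509 - (-37856 - Q(y(-1))) = 373509 - (-37856 - (149860 - 56*11)) = 373509 - (-37856 - (149860 - 616)) = 373509 - (-37856 - 1*149244) = 373509 - (-37856 - 149244) = 373509 - 1*(-187100) = 373509 + 187100 = 560609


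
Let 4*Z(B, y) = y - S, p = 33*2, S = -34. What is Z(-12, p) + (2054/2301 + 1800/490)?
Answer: 256427/8673 ≈ 29.566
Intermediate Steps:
p = 66
Z(B, y) = 17/2 + y/4 (Z(B, y) = (y - 1*(-34))/4 = (y + 34)/4 = (34 + y)/4 = 17/2 + y/4)
Z(-12, p) + (2054/2301 + 1800/490) = (17/2 + (1/4)*66) + (2054/2301 + 1800/490) = (17/2 + 33/2) + (2054*(1/2301) + 1800*(1/490)) = 25 + (158/177 + 180/49) = 25 + 39602/8673 = 256427/8673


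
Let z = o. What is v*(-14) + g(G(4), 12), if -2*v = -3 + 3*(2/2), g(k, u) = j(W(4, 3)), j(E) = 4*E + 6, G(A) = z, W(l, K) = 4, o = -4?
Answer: 22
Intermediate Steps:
z = -4
G(A) = -4
j(E) = 6 + 4*E
g(k, u) = 22 (g(k, u) = 6 + 4*4 = 6 + 16 = 22)
v = 0 (v = -(-3 + 3*(2/2))/2 = -(-3 + 3*(2*(½)))/2 = -(-3 + 3*1)/2 = -(-3 + 3)/2 = -½*0 = 0)
v*(-14) + g(G(4), 12) = 0*(-14) + 22 = 0 + 22 = 22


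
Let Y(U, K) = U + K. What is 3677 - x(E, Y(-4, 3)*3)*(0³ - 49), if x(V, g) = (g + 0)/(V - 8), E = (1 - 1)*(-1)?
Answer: 29563/8 ≈ 3695.4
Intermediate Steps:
E = 0 (E = 0*(-1) = 0)
Y(U, K) = K + U
x(V, g) = g/(-8 + V)
3677 - x(E, Y(-4, 3)*3)*(0³ - 49) = 3677 - ((3 - 4)*3)/(-8 + 0)*(0³ - 49) = 3677 - -1*3/(-8)*(0 - 49) = 3677 - (-3*(-⅛))*(-49) = 3677 - 3*(-49)/8 = 3677 - 1*(-147/8) = 3677 + 147/8 = 29563/8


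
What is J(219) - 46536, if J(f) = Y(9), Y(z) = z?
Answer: -46527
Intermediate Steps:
J(f) = 9
J(219) - 46536 = 9 - 46536 = -46527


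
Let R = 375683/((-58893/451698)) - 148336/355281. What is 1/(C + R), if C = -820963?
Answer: -6974521311/25822327375544927 ≈ -2.7010e-7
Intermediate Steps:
R = -20096503436502434/6974521311 (R = 375683/((-58893*1/451698)) - 148336*1/355281 = 375683/(-19631/150566) - 148336/355281 = 375683*(-150566/19631) - 148336/355281 = -56565086578/19631 - 148336/355281 = -20096503436502434/6974521311 ≈ -2.8814e+6)
1/(C + R) = 1/(-820963 - 20096503436502434/6974521311) = 1/(-25822327375544927/6974521311) = -6974521311/25822327375544927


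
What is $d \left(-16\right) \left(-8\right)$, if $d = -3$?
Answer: $-384$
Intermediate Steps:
$d \left(-16\right) \left(-8\right) = \left(-3\right) \left(-16\right) \left(-8\right) = 48 \left(-8\right) = -384$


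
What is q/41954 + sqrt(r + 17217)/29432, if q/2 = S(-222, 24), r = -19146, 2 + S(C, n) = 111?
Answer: 109/20977 + I*sqrt(1929)/29432 ≈ 0.0051962 + 0.0014923*I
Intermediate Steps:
S(C, n) = 109 (S(C, n) = -2 + 111 = 109)
q = 218 (q = 2*109 = 218)
q/41954 + sqrt(r + 17217)/29432 = 218/41954 + sqrt(-19146 + 17217)/29432 = 218*(1/41954) + sqrt(-1929)*(1/29432) = 109/20977 + (I*sqrt(1929))*(1/29432) = 109/20977 + I*sqrt(1929)/29432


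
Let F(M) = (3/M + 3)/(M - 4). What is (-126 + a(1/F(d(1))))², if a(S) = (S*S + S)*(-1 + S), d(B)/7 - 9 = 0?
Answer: 3474159858098448561/68719476736 ≈ 5.0556e+7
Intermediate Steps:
d(B) = 63 (d(B) = 63 + 7*0 = 63 + 0 = 63)
F(M) = (3 + 3/M)/(-4 + M)
a(S) = (-1 + S)*(S + S²) (a(S) = (S² + S)*(-1 + S) = (S + S²)*(-1 + S) = (-1 + S)*(S + S²))
(-126 + a(1/F(d(1))))² = (-126 + ((1/(3*(1 + 63)/(63*(-4 + 63))))³ - 1/(3*(1 + 63)/(63*(-4 + 63)))))² = (-126 + ((1/(3*(1/63)*64/59))³ - 1/(3*(1/63)*64/59)))² = (-126 + ((1/(3*(1/63)*(1/59)*64))³ - 1/(3*(1/63)*(1/59)*64)))² = (-126 + ((1/(64/1239))³ - 1/64/1239))² = (-126 + ((1239/64)³ - 1*1239/64))² = (-126 + (1902014919/262144 - 1239/64))² = (-126 + 1896939975/262144)² = (1863909831/262144)² = 3474159858098448561/68719476736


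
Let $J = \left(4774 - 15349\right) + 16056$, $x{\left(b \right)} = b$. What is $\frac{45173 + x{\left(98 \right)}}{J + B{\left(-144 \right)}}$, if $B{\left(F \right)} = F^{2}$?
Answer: $\frac{45271}{26217} \approx 1.7268$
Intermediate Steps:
$J = 5481$ ($J = -10575 + 16056 = 5481$)
$\frac{45173 + x{\left(98 \right)}}{J + B{\left(-144 \right)}} = \frac{45173 + 98}{5481 + \left(-144\right)^{2}} = \frac{45271}{5481 + 20736} = \frac{45271}{26217}$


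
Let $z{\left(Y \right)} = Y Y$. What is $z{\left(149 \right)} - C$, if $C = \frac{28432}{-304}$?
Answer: $\frac{423596}{19} \approx 22295.0$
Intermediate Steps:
$C = - \frac{1777}{19}$ ($C = 28432 \left(- \frac{1}{304}\right) = - \frac{1777}{19} \approx -93.526$)
$z{\left(Y \right)} = Y^{2}$
$z{\left(149 \right)} - C = 149^{2} - - \frac{1777}{19} = 22201 + \frac{1777}{19} = \frac{423596}{19}$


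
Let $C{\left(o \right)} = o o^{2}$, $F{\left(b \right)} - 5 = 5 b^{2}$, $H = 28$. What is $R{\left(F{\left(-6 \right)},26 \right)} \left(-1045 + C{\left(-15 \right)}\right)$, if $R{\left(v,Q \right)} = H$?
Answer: $-123760$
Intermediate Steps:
$F{\left(b \right)} = 5 + 5 b^{2}$
$R{\left(v,Q \right)} = 28$
$C{\left(o \right)} = o^{3}$
$R{\left(F{\left(-6 \right)},26 \right)} \left(-1045 + C{\left(-15 \right)}\right) = 28 \left(-1045 + \left(-15\right)^{3}\right) = 28 \left(-1045 - 3375\right) = 28 \left(-4420\right) = -123760$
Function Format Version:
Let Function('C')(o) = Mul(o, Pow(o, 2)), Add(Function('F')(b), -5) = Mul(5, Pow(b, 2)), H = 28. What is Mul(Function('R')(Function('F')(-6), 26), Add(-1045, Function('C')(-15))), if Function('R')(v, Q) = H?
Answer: -123760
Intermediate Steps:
Function('F')(b) = Add(5, Mul(5, Pow(b, 2)))
Function('R')(v, Q) = 28
Function('C')(o) = Pow(o, 3)
Mul(Function('R')(Function('F')(-6), 26), Add(-1045, Function('C')(-15))) = Mul(28, Add(-1045, Pow(-15, 3))) = Mul(28, Add(-1045, -3375)) = Mul(28, -4420) = -123760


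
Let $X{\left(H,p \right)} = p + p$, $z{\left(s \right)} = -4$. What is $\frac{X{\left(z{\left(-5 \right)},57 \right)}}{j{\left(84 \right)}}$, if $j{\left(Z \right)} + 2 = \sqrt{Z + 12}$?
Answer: $\frac{57}{23} + \frac{114 \sqrt{6}}{23} \approx 14.619$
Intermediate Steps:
$j{\left(Z \right)} = -2 + \sqrt{12 + Z}$ ($j{\left(Z \right)} = -2 + \sqrt{Z + 12} = -2 + \sqrt{12 + Z}$)
$X{\left(H,p \right)} = 2 p$
$\frac{X{\left(z{\left(-5 \right)},57 \right)}}{j{\left(84 \right)}} = \frac{2 \cdot 57}{-2 + \sqrt{12 + 84}} = \frac{114}{-2 + \sqrt{96}} = \frac{114}{-2 + 4 \sqrt{6}}$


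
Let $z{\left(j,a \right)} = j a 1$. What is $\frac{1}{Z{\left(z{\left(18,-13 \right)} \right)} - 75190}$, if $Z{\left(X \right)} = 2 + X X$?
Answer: $- \frac{1}{20432} \approx -4.8943 \cdot 10^{-5}$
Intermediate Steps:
$z{\left(j,a \right)} = a j$ ($z{\left(j,a \right)} = a j 1 = a j$)
$Z{\left(X \right)} = 2 + X^{2}$
$\frac{1}{Z{\left(z{\left(18,-13 \right)} \right)} - 75190} = \frac{1}{\left(2 + \left(\left(-13\right) 18\right)^{2}\right) - 75190} = \frac{1}{\left(2 + \left(-234\right)^{2}\right) - 75190} = \frac{1}{\left(2 + 54756\right) - 75190} = \frac{1}{54758 - 75190} = \frac{1}{-20432} = - \frac{1}{20432}$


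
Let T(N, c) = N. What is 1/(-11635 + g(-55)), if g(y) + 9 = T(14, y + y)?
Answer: -1/11630 ≈ -8.5984e-5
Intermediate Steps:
g(y) = 5 (g(y) = -9 + 14 = 5)
1/(-11635 + g(-55)) = 1/(-11635 + 5) = 1/(-11630) = -1/11630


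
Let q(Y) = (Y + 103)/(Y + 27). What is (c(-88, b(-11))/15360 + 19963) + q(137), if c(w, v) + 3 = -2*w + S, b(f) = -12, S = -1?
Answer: 3143206883/157440 ≈ 19964.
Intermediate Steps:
q(Y) = (103 + Y)/(27 + Y)
c(w, v) = -4 - 2*w (c(w, v) = -3 + (-2*w - 1) = -3 + (-1 - 2*w) = -4 - 2*w)
(c(-88, b(-11))/15360 + 19963) + q(137) = ((-4 - 2*(-88))/15360 + 19963) + (103 + 137)/(27 + 137) = ((-4 + 176)*(1/15360) + 19963) + 240/164 = (172*(1/15360) + 19963) + (1/164)*240 = (43/3840 + 19963) + 60/41 = 76657963/3840 + 60/41 = 3143206883/157440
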